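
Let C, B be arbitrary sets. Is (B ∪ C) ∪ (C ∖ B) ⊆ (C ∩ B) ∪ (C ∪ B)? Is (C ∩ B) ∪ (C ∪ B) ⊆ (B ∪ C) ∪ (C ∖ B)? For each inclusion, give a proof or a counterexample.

The two sets are equal.

Reverse inclusion. Let x ∈ (C ∩ B) ∪ (C ∪ B). Then either x ∈ C and x ∉ B; or x ∈ B and x ∉ C; or x ∈ C ∩ B. In each case x ∈ (B ∪ C) ∪ (C ∖ B), so (C ∩ B) ∪ (C ∪ B) ⊆ (B ∪ C) ∪ (C ∖ B).

Forward inclusion. Let x ∈ (B ∪ C) ∪ (C ∖ B). Then either x ∈ C and x ∉ B; or x ∈ B and x ∉ C; or x ∈ C ∩ B. In each case x ∈ (C ∩ B) ∪ (C ∪ B), so (B ∪ C) ∪ (C ∖ B) ⊆ (C ∩ B) ∪ (C ∪ B).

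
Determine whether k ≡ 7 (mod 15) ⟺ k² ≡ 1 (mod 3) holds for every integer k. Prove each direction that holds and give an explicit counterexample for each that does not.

(⇒) Suppose k ≡ 7 (mod 15). Then k² ≡ 7² = 49 (mod 15), and since 3 ∣ 15, also k² ≡ 1 (mod 3).

(⇐) This fails: take k = 1. Then 1² = 1 ≡ 1 (mod 3), yet 1 ≡ 1 (mod 15), not 7.

The forward direction holds; the converse fails.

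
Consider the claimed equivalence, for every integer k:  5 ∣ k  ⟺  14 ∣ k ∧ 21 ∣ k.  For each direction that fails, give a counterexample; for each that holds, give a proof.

[⇒] This fails: take k = 5. Certainly 5 ∣ 5, but 14 ∤ 5.

[⇐] This fails: take k = 42. Both 14 ∣ 42 and 21 ∣ 42, yet 42 is not a multiple of 5 (since 42 = 8·5 + 2), so 5 ∤ 42.

(⇒) fails and (⇐) fails.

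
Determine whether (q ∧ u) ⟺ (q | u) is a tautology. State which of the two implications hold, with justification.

Not equivalent: only (⇒) holds.

(→) Assume the antecedent. If q is true, q | u reduces to true regardless of the other variables. If q is false, the antecedent cannot hold. Either way q | u holds.

(←) This fails. Under q = T, u = F, the left side is false but the right side is true.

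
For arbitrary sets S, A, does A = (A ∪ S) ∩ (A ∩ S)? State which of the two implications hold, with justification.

Only the reverse inclusion holds.

Forward inclusion. This inclusion fails. Take S = ∅, A = {1}; then 1 ∈ A but 1 ∉ (A ∪ S) ∩ (A ∩ S).

Reverse inclusion. Let x ∈ (A ∪ S) ∩ (A ∩ S). Then x ∈ S ∩ A, from which x ∈ A.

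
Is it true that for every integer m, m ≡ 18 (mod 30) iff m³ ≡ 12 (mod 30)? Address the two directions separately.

Both implications hold.

(⟸) Suppose m³ ≡ 12 (mod 30). The only residue r in {0, …, 29} with r³ ≡ 12 (mod 30) is r = 18, so m ≡ 18 (mod 30).

(⟹) Suppose m ≡ 18 (mod 30). Write m = 30j + 18. Then (30j + 18)³ = 27000j³ + 48600j² + 29160j + 5832 = 30(900j³ + 1620j² + 972j + 194) + 12, so m³ ≡ 12 (mod 30).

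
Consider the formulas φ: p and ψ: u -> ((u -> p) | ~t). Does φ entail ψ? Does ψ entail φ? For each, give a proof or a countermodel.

Only the forward direction holds.

Forward direction. Assume the antecedent. If u is true, the antecedent forces (u = T, t = F, p = T) or (u = T, t = T, p = T), and u -> ((u -> p) | ~t) holds there. If u is false, u -> ((u -> p) | ~t) reduces to true regardless of the other variables. Either way u -> ((u -> p) | ~t) holds.

Converse. This fails. Under u = F, t = F, p = F, the left side is false but the right side is true.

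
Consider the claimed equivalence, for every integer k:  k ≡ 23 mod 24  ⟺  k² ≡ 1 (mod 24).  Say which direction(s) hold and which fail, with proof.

Forward direction. Suppose k ≡ 23 mod 24. Write k = 24j + 23. Then (24j + 23)² = 576j² + 1104j + 529 = 24(24j² + 46j + 22) + 1, so k² ≡ 1 (mod 24).

Converse. This fails: take k = 1. Then 1² = 1 ≡ 1 (mod 24), yet 1 ≡ 1 (mod 24), not 23.

Not equivalent: only (⇒) holds.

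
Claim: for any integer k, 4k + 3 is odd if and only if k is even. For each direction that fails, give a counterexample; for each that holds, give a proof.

Only the converse holds.

(⇒) This fails: take k = 1. Then 4k + 3 = 7, which is odd, yet k = 1 is odd, not even.

(⇐) Suppose k is even. Since 4 is even, 4k is even for every k, so 4k + 3 has the same parity as 3, which is odd. Hence 4k + 3 is odd.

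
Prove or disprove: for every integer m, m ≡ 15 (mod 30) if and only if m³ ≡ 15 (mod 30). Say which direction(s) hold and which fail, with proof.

(⟹) Suppose m ≡ 15 (mod 30). Write m = 30j + 15. Then (30j + 15)³ = 27000j³ + 40500j² + 20250j + 3375 = 30(900j³ + 1350j² + 675j + 112) + 15, so m³ ≡ 15 (mod 30).

(⟸) Conversely, suppose m³ ≡ 15 (mod 30). The only residue r in {0, …, 29} with r³ ≡ 15 (mod 30) is r = 15, so m ≡ 15 (mod 30).

Both directions hold.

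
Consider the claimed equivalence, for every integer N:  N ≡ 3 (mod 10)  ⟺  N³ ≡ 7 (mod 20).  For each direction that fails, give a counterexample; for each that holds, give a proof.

(→) This fails: take N = 13. Then 13 ≡ 3 (mod 10), but 13³ = 2197 ≡ 17 (mod 20), not 7.

(←) Conversely, the residues r modulo 20 with r³ ≡ 7 (mod 20) are exactly {3}, and each is ≡ 3 (mod 10).

The forward direction fails; the converse holds.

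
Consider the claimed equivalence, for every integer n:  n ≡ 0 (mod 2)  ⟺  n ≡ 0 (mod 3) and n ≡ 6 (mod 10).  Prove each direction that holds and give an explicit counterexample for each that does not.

(⟹) This fails: n = 0 gives 0 ≡ 0 (mod 2) but 0 ≡ 0 (mod 10), so the conjunction on the right does not hold.

(⟸) Conversely, if n ≡ 0 (mod 3) and n ≡ 6 (mod 10), then by the Chinese remainder theorem n ≡ 6 (mod 30). Since 6 ≡ 0 (mod 2) and 2 ∣ 30, we get n ≡ 0 (mod 2).

Only the reverse direction holds.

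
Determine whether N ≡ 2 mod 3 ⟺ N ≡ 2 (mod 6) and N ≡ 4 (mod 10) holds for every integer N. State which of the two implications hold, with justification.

Only the converse holds.

(⟹) This fails: N = 2 gives 2 ≡ 2 (mod 3) but 2 ≡ 2 (mod 10), so the conjunction on the right does not hold.

(⟸) Conversely, if N ≡ 2 (mod 6) and N ≡ 4 (mod 10), then by the Chinese remainder theorem N ≡ 14 (mod 30). Since 14 ≡ 2 (mod 3) and 3 ∣ 30, we get N ≡ 2 (mod 3).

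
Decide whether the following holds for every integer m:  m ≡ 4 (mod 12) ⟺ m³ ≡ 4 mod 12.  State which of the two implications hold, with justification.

Not equivalent: only (⇒) holds.

(⟸) This fails: take m = 10. Then 10³ = 1000 ≡ 4 (mod 12), yet 10 ≡ 10 (mod 12), not 4.

(⟹) Suppose m ≡ 4 (mod 12). Write m = 12j + 4. Then (12j + 4)³ = 1728j³ + 1728j² + 576j + 64 = 12(144j³ + 144j² + 48j + 5) + 4, so m³ ≡ 4 (mod 12).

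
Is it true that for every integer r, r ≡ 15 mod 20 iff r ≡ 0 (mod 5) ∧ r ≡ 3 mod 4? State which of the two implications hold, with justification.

(⟹) Suppose r ≡ 15 (mod 20); write r = 20j + 15. Since 5 ∣ 20, reducing mod 5 gives r ≡ 15 ≡ 0 (mod 5); since 4 ∣ 20, reducing mod 4 gives r ≡ 15 ≡ 3 (mod 4).

(⟸) Conversely, if r ≡ 0 (mod 5) and r ≡ 3 (mod 4), then by the Chinese remainder theorem r ≡ 15 (mod 20). This is exactly r ≡ 15 (mod 20).

The biconditional holds.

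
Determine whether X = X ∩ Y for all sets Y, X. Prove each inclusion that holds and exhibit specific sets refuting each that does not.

Reverse inclusion. Let x ∈ X ∩ Y. Then x ∈ Y ∩ X, from which x ∈ X.

Forward inclusion. This inclusion fails. Take Y = ∅, X = {1}; then 1 ∈ X but 1 ∉ X ∩ Y.

The sets are not equal: only the reverse inclusion holds.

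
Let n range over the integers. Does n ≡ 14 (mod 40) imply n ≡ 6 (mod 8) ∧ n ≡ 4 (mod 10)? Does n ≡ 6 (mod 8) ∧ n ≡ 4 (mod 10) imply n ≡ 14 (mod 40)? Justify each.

[⇐] If n ≡ 6 (mod 8) and n ≡ 4 (mod 10), then by the Chinese remainder theorem n ≡ 14 (mod 40). This is exactly n ≡ 14 (mod 40).

[⇒] Suppose n ≡ 14 (mod 40); write n = 40j + 14. Since 8 ∣ 40, reducing mod 8 gives n ≡ 14 ≡ 6 (mod 8); since 10 ∣ 40, reducing mod 10 gives n ≡ 14 ≡ 4 (mod 10).

Equivalent; both directions hold.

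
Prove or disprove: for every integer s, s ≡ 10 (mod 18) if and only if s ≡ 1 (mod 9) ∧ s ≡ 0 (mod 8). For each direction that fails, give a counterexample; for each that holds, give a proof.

Converse. If s ≡ 1 (mod 9) and s ≡ 0 (mod 8), then by the Chinese remainder theorem s ≡ 64 (mod 72). Since 64 ≡ 10 (mod 18) and 18 ∣ 72, we get s ≡ 10 (mod 18).

Forward direction. This fails: s = 10 gives 10 ≡ 10 (mod 18) but 10 ≡ 2 (mod 8), so the conjunction on the right does not hold.

(⇒) fails; (⇐) holds.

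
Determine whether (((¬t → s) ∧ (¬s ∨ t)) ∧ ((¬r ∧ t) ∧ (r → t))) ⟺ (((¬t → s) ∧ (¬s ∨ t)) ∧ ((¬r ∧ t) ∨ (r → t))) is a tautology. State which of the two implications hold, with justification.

(⟹) Assume the antecedent. If t is true, the consequent reduces to true regardless of the other variables. If t is false, the antecedent cannot hold. Either way the consequent holds.

(⟸) This fails. Under t = T, s = F, r = T, the left side is false but the right side is true.

The forward direction holds; the converse fails.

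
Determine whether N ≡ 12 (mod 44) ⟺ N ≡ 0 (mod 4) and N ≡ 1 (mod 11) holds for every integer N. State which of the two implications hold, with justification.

[⇐] If N ≡ 0 (mod 4) and N ≡ 1 (mod 11), then by the Chinese remainder theorem N ≡ 12 (mod 44). This is exactly N ≡ 12 (mod 44).

[⇒] Suppose N ≡ 12 (mod 44); write N = 44j + 12. Since 4 ∣ 44, reducing mod 4 gives N ≡ 12 ≡ 0 (mod 4); since 11 ∣ 44, reducing mod 11 gives N ≡ 12 ≡ 1 (mod 11).

Both implications hold.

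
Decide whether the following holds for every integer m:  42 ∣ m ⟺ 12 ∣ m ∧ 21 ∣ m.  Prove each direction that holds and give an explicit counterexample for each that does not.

Only the converse holds.

[⇒] This fails: take m = 42. Certainly 42 ∣ 42, but 12 ∤ 42.

[⇐] Suppose 12 ∣ m and 21 ∣ m. Any common multiple of 12 and 21 is a multiple of their lcm; here lcm(12, 21) = 12·21/gcd(12, 21) = 252/3 = 84, so 84 ∣ m. Since 42 ∣ 84, it follows that 42 ∣ m.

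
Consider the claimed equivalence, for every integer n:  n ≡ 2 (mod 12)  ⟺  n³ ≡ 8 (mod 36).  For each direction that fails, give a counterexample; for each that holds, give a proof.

Only the forward direction holds.

(⇐) This fails: take n = 8. Then 8³ = 512 ≡ 8 (mod 36), yet 8 ≡ 8 (mod 12), not 2.

(⇒) Suppose n ≡ 2 (mod 12). Working modulo 36, n ∈ {2, 14, 26}; for each such r, r³ ≡ 8 (mod 36).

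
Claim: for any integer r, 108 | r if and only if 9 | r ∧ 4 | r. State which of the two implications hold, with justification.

The forward direction holds; the converse fails.

Forward direction. If 108 ∣ r, write r = 108q. Since 108 = 12·9, r = 9·(12q), so 9 ∣ r; and since 108 = 27·4, r = 4·(27q), so 4 ∣ r.

Converse. This fails: take r = 36. Both 9 ∣ 36 and 4 ∣ 36, yet 36 is not a multiple of 108 (since 36 = 0·108 + 36), so 108 ∤ 36.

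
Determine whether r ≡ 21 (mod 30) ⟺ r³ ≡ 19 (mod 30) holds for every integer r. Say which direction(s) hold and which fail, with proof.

(→) This fails: take r = 21. Then 21 ≡ 21 (mod 30), but 21³ = 9261 ≡ 21 (mod 30), not 19.

(←) This fails: take r = 19. Then 19³ = 6859 ≡ 19 (mod 30), yet 19 ≡ 19 (mod 30), not 21.

Neither direction holds.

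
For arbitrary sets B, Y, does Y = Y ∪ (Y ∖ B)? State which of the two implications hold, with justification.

Both inclusions hold; the sets are equal.

(⊆) Let x ∈ Y. Then either x ∈ Y and x ∉ B; or x ∈ B ∩ Y. In each case x ∈ Y ∪ (Y ∖ B), so Y ⊆ Y ∪ (Y ∖ B).

(⊇) Let x ∈ Y ∪ (Y ∖ B). Then either x ∈ Y and x ∉ B; or x ∈ B ∩ Y. In each case x ∈ Y, so Y ∪ (Y ∖ B) ⊆ Y.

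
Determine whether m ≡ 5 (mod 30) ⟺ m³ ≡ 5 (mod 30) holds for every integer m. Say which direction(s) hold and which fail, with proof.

(⟹) Suppose m ≡ 5 (mod 30). Write m = 30j + 5. Then (30j + 5)³ = 27000j³ + 13500j² + 2250j + 125 = 30(900j³ + 450j² + 75j + 4) + 5, so m³ ≡ 5 (mod 30).

(⟸) Conversely, suppose m³ ≡ 5 (mod 30). The only residue r in {0, …, 29} with r³ ≡ 5 (mod 30) is r = 5, so m ≡ 5 (mod 30).

Both directions hold.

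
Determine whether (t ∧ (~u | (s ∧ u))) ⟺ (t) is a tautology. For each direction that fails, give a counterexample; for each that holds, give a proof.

(⇒) Assume the antecedent. If s is true, the antecedent forces (s = T, u = F, t = T) or (s = T, u = T, t = T), and t holds there. If s is false, the antecedent forces (s = F, u = F, t = T), and t holds there. Either way t holds.

(⇐) This fails. Under s = F, u = T, t = T, the left side is false but the right side is true.

(⇒) holds; (⇐) fails.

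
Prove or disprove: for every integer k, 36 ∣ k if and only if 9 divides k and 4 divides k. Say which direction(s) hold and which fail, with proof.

Both directions hold; the statement is true.

(⇒) If 36 ∣ k, write k = 36q. Since 36 = 4·9, k = 9·(4q), so 9 ∣ k; and since 36 = 9·4, k = 4·(9q), so 4 ∣ k.

(⇐) Suppose 9 ∣ k and 4 ∣ k. Any common multiple of 9 and 4 is a multiple of their lcm; here gcd(9, 4) = 1, so lcm(9, 4) = 9·4 = 36, so 36 ∣ k.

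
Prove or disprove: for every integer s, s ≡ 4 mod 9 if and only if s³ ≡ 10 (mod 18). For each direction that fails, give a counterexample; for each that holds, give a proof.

Both directions fail.

[⇒] This fails: take s = 13. Then 13 ≡ 4 (mod 9), but 13³ = 2197 ≡ 1 (mod 18), not 10.

[⇐] This fails: take s = 10. Then 10³ = 1000 ≡ 10 (mod 18), yet 10 ≡ 1 (mod 9), not 4.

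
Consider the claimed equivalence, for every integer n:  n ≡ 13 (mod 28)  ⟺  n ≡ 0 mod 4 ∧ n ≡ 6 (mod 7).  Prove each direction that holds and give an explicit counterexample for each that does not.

Forward direction. This fails: n = 13 gives 13 ≡ 13 (mod 28) but 13 ≡ 1 (mod 4), so the conjunction on the right does not hold.

Converse. This fails: n = 20 satisfies both congruences on the right (20 ≡ 0 mod 4 and 20 ≡ 6 mod 7) yet 20 ≡ 20 (mod 28), not 13.

Neither implication holds.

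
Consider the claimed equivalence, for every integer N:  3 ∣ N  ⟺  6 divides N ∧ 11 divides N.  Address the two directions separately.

Not equivalent: only (⇐) holds.

[⇒] This fails: take N = 3. Certainly 3 ∣ 3, but 6 ∤ 3.

[⇐] Suppose 6 ∣ N and 11 ∣ N. Any common multiple of 6 and 11 is a multiple of their lcm; here gcd(6, 11) = 1, so lcm(6, 11) = 6·11 = 66, so 66 ∣ N. Since 3 ∣ 66, it follows that 3 ∣ N.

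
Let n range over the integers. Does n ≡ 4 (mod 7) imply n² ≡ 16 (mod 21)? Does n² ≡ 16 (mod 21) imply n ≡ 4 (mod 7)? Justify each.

[⇒] This fails: take n = 18. Then 18 ≡ 4 (mod 7), but 18² = 324 ≡ 9 (mod 21), not 16.

[⇐] This fails: take n = 10. Then 10² = 100 ≡ 16 (mod 21), yet 10 ≡ 3 (mod 7), not 4.

Neither implication holds.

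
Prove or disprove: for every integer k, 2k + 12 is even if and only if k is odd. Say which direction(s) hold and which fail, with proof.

Only the reverse direction holds.

(⇒) This fails: take k = 4. Then 2k + 12 = 20, which is even, yet k = 4 is even, not odd.

(⇐) Suppose k is odd. Since 2 is even, 2k is even for every k, so 2k + 12 has the same parity as 12, which is even. Hence 2k + 12 is even.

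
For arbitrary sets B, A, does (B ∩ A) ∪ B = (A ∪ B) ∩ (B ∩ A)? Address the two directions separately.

Only the reverse inclusion holds.

(⊆) This inclusion fails. Take B = {1}, A = ∅; then 1 ∈ (B ∩ A) ∪ B but 1 ∉ (A ∪ B) ∩ (B ∩ A).

(⊇) Let x ∈ (A ∪ B) ∩ (B ∩ A). Then x ∈ B ∩ A, from which x ∈ (B ∩ A) ∪ B.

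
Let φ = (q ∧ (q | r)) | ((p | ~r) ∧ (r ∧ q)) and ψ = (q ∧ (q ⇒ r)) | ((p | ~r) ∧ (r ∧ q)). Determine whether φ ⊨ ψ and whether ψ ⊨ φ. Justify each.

(⇒) fails; (⇐) holds.

[⇒] This fails. Under p = F, q = T, r = F, the left side is true but the right side is false.

[⇐] Assume the antecedent. If p is true, the antecedent forces (p = T, q = T, r = T), and the consequent holds there. If p is false, the antecedent forces (p = F, q = T, r = T), and the consequent holds there. Either way the consequent holds.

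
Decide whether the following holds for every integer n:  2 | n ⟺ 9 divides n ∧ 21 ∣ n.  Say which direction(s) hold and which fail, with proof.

(⇒) fails and (⇐) fails.

(→) This fails: take n = 2. Certainly 2 ∣ 2, but 9 ∤ 2.

(←) This fails: take n = 63. Both 9 ∣ 63 and 21 ∣ 63, yet 63 is not a multiple of 2 (since 63 = 31·2 + 1), so 2 ∤ 63.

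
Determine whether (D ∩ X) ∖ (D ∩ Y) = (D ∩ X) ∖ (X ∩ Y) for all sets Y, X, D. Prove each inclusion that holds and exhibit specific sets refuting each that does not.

(⟹) Let x ∈ (D ∩ X) ∖ (D ∩ Y). Then x ∈ X ∩ D and x ∉ Y, from which x ∈ (D ∩ X) ∖ (X ∩ Y).

(⟸) Let x ∈ (D ∩ X) ∖ (X ∩ Y). Then x ∈ X ∩ D and x ∉ Y, from which x ∈ (D ∩ X) ∖ (D ∩ Y).

The two sets are equal.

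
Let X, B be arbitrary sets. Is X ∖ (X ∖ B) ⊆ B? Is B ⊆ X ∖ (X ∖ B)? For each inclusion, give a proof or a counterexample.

(⊆) Let x ∈ X ∖ (X ∖ B). Then x ∈ X ∩ B, from which x ∈ B.

(⊇) This inclusion fails. Take X = ∅, B = {1}; then 1 ∈ B but 1 ∉ X ∖ (X ∖ B).

The sets are not equal: only the forward inclusion holds.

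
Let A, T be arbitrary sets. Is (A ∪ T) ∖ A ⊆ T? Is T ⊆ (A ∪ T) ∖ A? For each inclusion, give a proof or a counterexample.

Only the forward inclusion holds.

Forward inclusion. Let x ∈ (A ∪ T) ∖ A. Then x ∈ T and x ∉ A, from which x ∈ T.

Reverse inclusion. This inclusion fails. Take A = {1}, T = {1}; then 1 ∈ T but 1 ∉ (A ∪ T) ∖ A.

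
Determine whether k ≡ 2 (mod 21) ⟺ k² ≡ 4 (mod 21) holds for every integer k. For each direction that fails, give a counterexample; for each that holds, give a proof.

(⇒) Suppose k ≡ 2 (mod 21). Write k = 21j + 2. Then (21j + 2)² = 441j² + 84j + 4 = 21(21j² + 4j) + 4, so k² ≡ 4 (mod 21).

(⇐) This fails: take k = 5. Then 5² = 25 ≡ 4 (mod 21), yet 5 ≡ 5 (mod 21), not 2.

The forward direction holds; the converse fails.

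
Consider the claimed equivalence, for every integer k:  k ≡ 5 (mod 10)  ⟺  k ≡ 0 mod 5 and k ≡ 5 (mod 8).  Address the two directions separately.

(⇒) fails; (⇐) holds.

[⇒] This fails: k = 25 gives 25 ≡ 5 (mod 10) but 25 ≡ 1 (mod 8), so the conjunction on the right does not hold.

[⇐] Conversely, if k ≡ 0 (mod 5) and k ≡ 5 (mod 8), then by the Chinese remainder theorem k ≡ 5 (mod 40). Since 5 ≡ 5 (mod 10) and 10 ∣ 40, we get k ≡ 5 (mod 10).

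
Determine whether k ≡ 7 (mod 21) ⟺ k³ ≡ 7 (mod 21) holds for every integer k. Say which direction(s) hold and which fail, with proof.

Equivalent; both directions hold.

Forward direction. Suppose k ≡ 7 (mod 21). Write k = 21j + 7. Then (21j + 7)³ = 9261j³ + 9261j² + 3087j + 343 = 21(441j³ + 441j² + 147j + 16) + 7, so k³ ≡ 7 (mod 21).

Converse. Suppose k³ ≡ 7 (mod 21). The only residue r in {0, …, 20} with r³ ≡ 7 (mod 21) is r = 7, so k ≡ 7 (mod 21).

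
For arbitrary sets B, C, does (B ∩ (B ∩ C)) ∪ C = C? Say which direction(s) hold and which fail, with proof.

(⊆) Let x ∈ (B ∩ (B ∩ C)) ∪ C. Then either x ∈ C and x ∉ B; or x ∈ B ∩ C. In each case x ∈ C, so (B ∩ (B ∩ C)) ∪ C ⊆ C.

(⊇) Let x ∈ C. Then either x ∈ C and x ∉ B; or x ∈ B ∩ C. In each case x ∈ (B ∩ (B ∩ C)) ∪ C, so C ⊆ (B ∩ (B ∩ C)) ∪ C.

Both inclusions hold; the sets are equal.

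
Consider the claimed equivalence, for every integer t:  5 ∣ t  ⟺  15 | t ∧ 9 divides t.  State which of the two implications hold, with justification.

Only the converse holds.

(⟹) This fails: take t = 5. Certainly 5 ∣ 5, but 15 ∤ 5.

(⟸) Suppose 15 ∣ t and 9 ∣ t. Any common multiple of 15 and 9 is a multiple of their lcm; here lcm(15, 9) = 15·9/gcd(15, 9) = 135/3 = 45, so 45 ∣ t. Since 5 ∣ 45, it follows that 5 ∣ t.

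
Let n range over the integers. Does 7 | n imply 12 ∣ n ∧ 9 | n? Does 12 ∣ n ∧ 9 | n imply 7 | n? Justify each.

Neither implication holds.

Forward direction. This fails: take n = 7. Certainly 7 ∣ 7, but 12 ∤ 7.

Converse. This fails: take n = 36. Both 12 ∣ 36 and 9 ∣ 36, yet 36 is not a multiple of 7 (since 36 = 5·7 + 1), so 7 ∤ 36.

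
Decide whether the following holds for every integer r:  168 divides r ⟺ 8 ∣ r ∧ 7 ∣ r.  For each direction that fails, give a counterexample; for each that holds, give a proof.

(⇒) holds; (⇐) fails.

Forward direction. If 168 ∣ r, write r = 168q. Since 168 = 21·8, r = 8·(21q), so 8 ∣ r; and since 168 = 24·7, r = 7·(24q), so 7 ∣ r.

Converse. This fails: take r = 56. Both 8 ∣ 56 and 7 ∣ 56, yet 56 is not a multiple of 168 (since 56 = 0·168 + 56), so 168 ∤ 56.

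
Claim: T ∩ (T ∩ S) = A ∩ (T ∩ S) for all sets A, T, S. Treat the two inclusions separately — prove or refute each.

Only the reverse inclusion holds.

Reverse inclusion. Let x ∈ A ∩ (T ∩ S). Then x ∈ A ∩ T ∩ S, from which x ∈ T ∩ (T ∩ S).

Forward inclusion. This inclusion fails. Take A = ∅, T = {1}, S = {1}; then 1 ∈ T ∩ (T ∩ S) but 1 ∉ A ∩ (T ∩ S).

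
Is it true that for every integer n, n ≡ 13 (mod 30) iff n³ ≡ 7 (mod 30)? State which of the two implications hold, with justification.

Both implications hold.

(⟹) Suppose n ≡ 13 (mod 30). Write n = 30j + 13. Then (30j + 13)³ = 27000j³ + 35100j² + 15210j + 2197 = 30(900j³ + 1170j² + 507j + 73) + 7, so n³ ≡ 7 (mod 30).

(⟸) Conversely, suppose n³ ≡ 7 (mod 30). The only residue r in {0, …, 29} with r³ ≡ 7 (mod 30) is r = 13, so n ≡ 13 (mod 30).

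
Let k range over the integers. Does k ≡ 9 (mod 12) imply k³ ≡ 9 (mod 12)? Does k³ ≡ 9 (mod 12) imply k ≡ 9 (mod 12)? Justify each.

Both directions hold; the statement is true.

(→) Suppose k ≡ 9 (mod 12). Write k = 12j + 9. Then (12j + 9)³ = 1728j³ + 3888j² + 2916j + 729 = 12(144j³ + 324j² + 243j + 60) + 9, so k³ ≡ 9 (mod 12).

(←) For the converse, argue contrapositively. If k ≢ 9 (mod 12), then k is congruent to one of 0, 1, 2, 3, 4, 5, 6, 7, 8, 10, 11 modulo 12, and these give k³ ≡ 0, 1, 8, 3, 4, 5, 0, 7, 8, 4, 11 respectively — never 9.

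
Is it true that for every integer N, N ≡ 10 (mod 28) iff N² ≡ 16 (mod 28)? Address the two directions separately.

[⇒] Suppose N ≡ 10 (mod 28). Write N = 28j + 10. Then (28j + 10)² = 784j² + 560j + 100 = 28(28j² + 20j + 3) + 16, so N² ≡ 16 (mod 28).

[⇐] This fails: take N = 4. Then 4² = 16 ≡ 16 (mod 28), yet 4 ≡ 4 (mod 28), not 10.

Not equivalent: only (⇒) holds.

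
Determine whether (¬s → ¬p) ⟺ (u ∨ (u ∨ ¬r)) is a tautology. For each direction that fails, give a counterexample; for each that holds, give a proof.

Neither implication holds.

(⇒) This fails. Under r = T, p = F, u = F, s = F, the left side is true but the right side is false.

(⇐) This fails. Under r = F, p = T, u = F, s = F, the left side is false but the right side is true.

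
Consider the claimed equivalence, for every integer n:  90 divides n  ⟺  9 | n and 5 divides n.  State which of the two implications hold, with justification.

The forward direction holds; the converse fails.

(→) If 90 ∣ n, write n = 90q. Since 90 = 10·9, n = 9·(10q), so 9 ∣ n; and since 90 = 18·5, n = 5·(18q), so 5 ∣ n.

(←) This fails: take n = 45. Both 9 ∣ 45 and 5 ∣ 45, yet 45 is not a multiple of 90 (since 45 = 0·90 + 45), so 90 ∤ 45.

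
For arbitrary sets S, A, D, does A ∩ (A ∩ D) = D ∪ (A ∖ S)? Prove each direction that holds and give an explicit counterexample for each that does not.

(⊆) holds; (⊇) fails.

Reverse inclusion. This inclusion fails. Take S = ∅, A = {1}, D = ∅; then 1 ∈ D ∪ (A ∖ S) but 1 ∉ A ∩ (A ∩ D).

Forward inclusion. Let x ∈ A ∩ (A ∩ D). Then either x ∈ A ∩ D and x ∉ S; or x ∈ S ∩ A ∩ D. In each case x ∈ D ∪ (A ∖ S), so A ∩ (A ∩ D) ⊆ D ∪ (A ∖ S).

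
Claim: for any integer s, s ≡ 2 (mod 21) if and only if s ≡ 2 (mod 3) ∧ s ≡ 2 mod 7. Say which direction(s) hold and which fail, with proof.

Forward direction. Suppose s ≡ 2 (mod 21); write s = 21j + 2. Since 3 ∣ 21, reducing mod 3 gives s ≡ 2 (mod 3); since 7 ∣ 21, reducing mod 7 gives s ≡ 2 (mod 7).

Converse. If s ≡ 2 (mod 3) and s ≡ 2 (mod 7), then by the Chinese remainder theorem s ≡ 2 (mod 21). This is exactly s ≡ 2 (mod 21).

Both directions hold; the statement is true.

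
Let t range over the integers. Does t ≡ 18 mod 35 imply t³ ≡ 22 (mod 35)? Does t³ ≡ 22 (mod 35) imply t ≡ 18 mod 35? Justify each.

The forward direction holds; the converse fails.

(⇒) Suppose t ≡ 18 mod 35. Write t = 35j + 18. Then (35j + 18)³ = 42875j³ + 66150j² + 34020j + 5832 = 35(1225j³ + 1890j² + 972j + 166) + 22, so t³ ≡ 22 (mod 35).

(⇐) This fails: take t = 8. Then 8³ = 512 ≡ 22 (mod 35), yet 8 ≡ 8 (mod 35), not 18.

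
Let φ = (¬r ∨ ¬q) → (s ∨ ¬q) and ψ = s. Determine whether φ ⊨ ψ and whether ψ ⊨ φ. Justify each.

[⇒] This fails. Under q = F, s = F, r = F, the left side is true but the right side is false.

[⇐] Assume the antecedent. If q is true, the antecedent forces (q = T, s = T, r = F) or (q = T, s = T, r = T), and (¬r ∨ ¬q) → (s ∨ ¬q) holds there. If q is false, (¬r ∨ ¬q) → (s ∨ ¬q) reduces to true regardless of the other variables. Either way (¬r ∨ ¬q) → (s ∨ ¬q) holds.

Only the converse holds.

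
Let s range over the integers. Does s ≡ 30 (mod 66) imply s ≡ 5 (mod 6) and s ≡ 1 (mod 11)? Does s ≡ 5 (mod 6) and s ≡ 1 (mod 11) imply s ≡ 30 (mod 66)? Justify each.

Neither implication holds.

Forward direction. This fails: s = 30 gives 30 ≡ 30 (mod 66) but 30 ≡ 0 (mod 6), so the conjunction on the right does not hold.

Converse. This fails: s = 23 satisfies both congruences on the right (23 ≡ 5 mod 6 and 23 ≡ 1 mod 11) yet 23 ≡ 23 (mod 66), not 30.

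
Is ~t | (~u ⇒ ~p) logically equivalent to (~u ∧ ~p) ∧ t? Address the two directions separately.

(→) This fails. Under p = F, t = F, u = F, the left side is true but the right side is false.

(←) Assume the antecedent. If p is true, the antecedent cannot hold. If p is false, ~t | (~u ⇒ ~p) reduces to true regardless of the other variables. Either way ~t | (~u ⇒ ~p) holds.

The forward direction fails; the converse holds.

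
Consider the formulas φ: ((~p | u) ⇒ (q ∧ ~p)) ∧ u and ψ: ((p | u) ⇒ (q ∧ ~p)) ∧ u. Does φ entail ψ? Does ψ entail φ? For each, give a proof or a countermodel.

(⇒) Assume the antecedent. If p is true, the antecedent cannot hold. If p is false, the antecedent forces (p = F, q = T, u = T), and ((p | u) ⇒ (q ∧ ~p)) ∧ u holds there. Either way ((p | u) ⇒ (q ∧ ~p)) ∧ u holds.

(⇐) Assume the antecedent. If p is true, the antecedent cannot hold. If p is false, the antecedent forces (p = F, q = T, u = T), and ((~p | u) ⇒ (q ∧ ~p)) ∧ u holds there. Either way ((~p | u) ⇒ (q ∧ ~p)) ∧ u holds.

Both directions hold; the statement is true.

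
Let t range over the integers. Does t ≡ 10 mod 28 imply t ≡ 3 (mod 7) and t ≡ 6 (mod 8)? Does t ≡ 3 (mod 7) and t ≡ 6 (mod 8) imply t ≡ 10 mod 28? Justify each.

Only the reverse direction holds.

Forward direction. This fails: t = 10 gives 10 ≡ 10 (mod 28) but 10 ≡ 2 (mod 8), so the conjunction on the right does not hold.

Converse. If t ≡ 3 (mod 7) and t ≡ 6 (mod 8), then by the Chinese remainder theorem t ≡ 38 (mod 56). Since 38 ≡ 10 (mod 28) and 28 ∣ 56, we get t ≡ 10 (mod 28).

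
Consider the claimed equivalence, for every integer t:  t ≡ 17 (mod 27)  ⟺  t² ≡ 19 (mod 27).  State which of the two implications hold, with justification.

(←) This fails: take t = 10. Then 10² = 100 ≡ 19 (mod 27), yet 10 ≡ 10 (mod 27), not 17.

(→) Suppose t ≡ 17 (mod 27). Write t = 27j + 17. Then (27j + 17)² = 729j² + 918j + 289 = 27(27j² + 34j + 10) + 19, so t² ≡ 19 (mod 27).

(⇒) holds; (⇐) fails.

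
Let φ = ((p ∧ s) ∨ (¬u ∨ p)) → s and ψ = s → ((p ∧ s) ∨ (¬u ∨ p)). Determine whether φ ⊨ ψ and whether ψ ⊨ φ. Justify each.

(⇒) fails and (⇐) fails.

(⇒) This fails. Under s = T, p = F, u = T, the left side is true but the right side is false.

(⇐) This fails. Under s = F, p = F, u = F, the left side is false but the right side is true.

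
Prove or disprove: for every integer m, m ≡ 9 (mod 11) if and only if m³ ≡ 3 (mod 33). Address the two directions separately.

(→) This fails: take m = 20. Then 20 ≡ 9 (mod 11), but 20³ = 8000 ≡ 14 (mod 33), not 3.

(←) Conversely, the residues r modulo 33 with r³ ≡ 3 (mod 33) are exactly {9}, and each is ≡ 9 (mod 11).

Only the converse holds.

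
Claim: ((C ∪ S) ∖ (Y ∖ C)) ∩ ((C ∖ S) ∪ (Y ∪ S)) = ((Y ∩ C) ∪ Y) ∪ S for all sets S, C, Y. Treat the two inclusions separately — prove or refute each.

Both inclusions fail.

(⊆) This inclusion fails. Take S = ∅, C = {1}, Y = ∅; then 1 ∈ ((C ∪ S) ∖ (Y ∖ C)) ∩ ((C ∖ S) ∪ (Y ∪ S)) but 1 ∉ ((Y ∩ C) ∪ Y) ∪ S.

(⊇) This inclusion fails. Take S = ∅, C = ∅, Y = {1}; then 1 ∈ ((Y ∩ C) ∪ Y) ∪ S but 1 ∉ ((C ∪ S) ∖ (Y ∖ C)) ∩ ((C ∖ S) ∪ (Y ∪ S)).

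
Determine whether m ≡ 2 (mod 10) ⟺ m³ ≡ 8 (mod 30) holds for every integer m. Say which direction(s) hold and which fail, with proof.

(⇒) This fails: take m = 12. Then 12 ≡ 2 (mod 10), but 12³ = 1728 ≡ 18 (mod 30), not 8.

(⇐) Conversely, the residues r modulo 30 with r³ ≡ 8 (mod 30) are exactly {2}, and each is ≡ 2 (mod 10).

Only the reverse direction holds.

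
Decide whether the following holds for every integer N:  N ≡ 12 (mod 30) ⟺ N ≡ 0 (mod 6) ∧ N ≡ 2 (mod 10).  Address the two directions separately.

Both directions hold; the statement is true.

(←) If N ≡ 0 (mod 6) and N ≡ 2 (mod 10), then by the Chinese remainder theorem N ≡ 12 (mod 30). This is exactly N ≡ 12 (mod 30).

(→) Suppose N ≡ 12 (mod 30); write N = 30j + 12. Since 6 ∣ 30, reducing mod 6 gives N ≡ 12 ≡ 0 (mod 6); since 10 ∣ 30, reducing mod 10 gives N ≡ 12 ≡ 2 (mod 10).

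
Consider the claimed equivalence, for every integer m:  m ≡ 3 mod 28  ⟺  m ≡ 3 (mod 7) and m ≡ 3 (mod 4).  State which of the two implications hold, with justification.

Equivalent; both directions hold.

[⇒] Suppose m ≡ 3 (mod 28); write m = 28j + 3. Since 7 ∣ 28, reducing mod 7 gives m ≡ 3 (mod 7); since 4 ∣ 28, reducing mod 4 gives m ≡ 3 (mod 4).

[⇐] Conversely, if m ≡ 3 (mod 7) and m ≡ 3 (mod 4), then by the Chinese remainder theorem m ≡ 3 (mod 28). This is exactly m ≡ 3 (mod 28).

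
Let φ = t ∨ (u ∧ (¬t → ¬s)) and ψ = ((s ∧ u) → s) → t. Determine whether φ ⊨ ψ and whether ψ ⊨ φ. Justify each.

Not equivalent: only (⇐) holds.

(⇒) This fails. Under u = T, s = F, t = F, the left side is true but the right side is false.

(⇐) Assume the antecedent. If u is true, the antecedent forces (u = T, s = F, t = T) or (u = T, s = T, t = T), and t ∨ (u ∧ (¬t → ¬s)) holds there. If u is false, the antecedent forces (u = F, s = F, t = T) or (u = F, s = T, t = T), and t ∨ (u ∧ (¬t → ¬s)) holds there. Either way t ∨ (u ∧ (¬t → ¬s)) holds.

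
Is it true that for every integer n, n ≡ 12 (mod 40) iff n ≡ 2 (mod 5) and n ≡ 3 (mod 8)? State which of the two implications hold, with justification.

Neither implication holds.

(⇒) This fails: n = 12 gives 12 ≡ 12 (mod 40) but 12 ≡ 4 (mod 8), so the conjunction on the right does not hold.

(⇐) This fails: n = 27 satisfies both congruences on the right (27 ≡ 2 mod 5 and 27 ≡ 3 mod 8) yet 27 ≡ 27 (mod 40), not 12.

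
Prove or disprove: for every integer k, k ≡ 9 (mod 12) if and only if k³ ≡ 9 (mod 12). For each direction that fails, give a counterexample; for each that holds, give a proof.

Both implications hold.

[⇒] Suppose k ≡ 9 (mod 12). Write k = 12j + 9. Then (12j + 9)³ = 1728j³ + 3888j² + 2916j + 729 = 12(144j³ + 324j² + 243j + 60) + 9, so k³ ≡ 9 (mod 12).

[⇐] Conversely, suppose k³ ≡ 9 (mod 12). The only residue r in {0, …, 11} with r³ ≡ 9 (mod 12) is r = 9, so k ≡ 9 (mod 12).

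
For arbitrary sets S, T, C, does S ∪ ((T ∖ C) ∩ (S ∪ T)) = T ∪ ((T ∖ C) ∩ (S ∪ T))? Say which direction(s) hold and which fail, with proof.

Neither inclusion holds.

Forward inclusion. This inclusion fails. Take S = {1}, T = ∅, C = ∅; then 1 ∈ S ∪ ((T ∖ C) ∩ (S ∪ T)) but 1 ∉ T ∪ ((T ∖ C) ∩ (S ∪ T)).

Reverse inclusion. This inclusion fails. Take S = ∅, T = {1}, C = {1}; then 1 ∈ T ∪ ((T ∖ C) ∩ (S ∪ T)) but 1 ∉ S ∪ ((T ∖ C) ∩ (S ∪ T)).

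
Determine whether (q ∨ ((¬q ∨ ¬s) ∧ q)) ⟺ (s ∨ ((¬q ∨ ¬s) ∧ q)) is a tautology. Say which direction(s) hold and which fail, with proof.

(⇒) Assume the antecedent. If q is true, s ∨ ((¬q ∨ ¬s) ∧ q) reduces to true regardless of the other variables. If q is false, the antecedent cannot hold. Either way s ∨ ((¬q ∨ ¬s) ∧ q) holds.

(⇐) This fails. Under q = F, s = T, the left side is false but the right side is true.

Only the forward implication holds.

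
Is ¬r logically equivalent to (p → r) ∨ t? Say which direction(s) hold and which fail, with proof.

(→) This fails. Under t = F, p = T, r = F, the left side is true but the right side is false.

(←) This fails. Under t = F, p = F, r = T, the left side is false but the right side is true.

Neither direction holds.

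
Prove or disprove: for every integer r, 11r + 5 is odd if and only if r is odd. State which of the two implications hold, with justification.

Both directions fail.

[⇒] This fails: r = 2 gives 11r + 5 = 27, which is odd, but 2 is even, not odd.

[⇐] This also fails: r = 7 is odd, but 11r + 5 = 82 is even, not odd.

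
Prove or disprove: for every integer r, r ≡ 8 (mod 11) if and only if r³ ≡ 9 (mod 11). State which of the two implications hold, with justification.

(→) This fails: take r = 8. Then 8 ≡ 8 (mod 11), but 8³ = 512 ≡ 6 (mod 11), not 9.

(←) This fails: take r = 4. Then 4³ = 64 ≡ 9 (mod 11), yet 4 ≡ 4 (mod 11), not 8.

Neither implication holds.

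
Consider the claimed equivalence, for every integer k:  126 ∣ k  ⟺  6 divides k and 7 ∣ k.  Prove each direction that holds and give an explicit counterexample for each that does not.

(→) If 126 ∣ k, write k = 126q. Since 126 = 21·6, k = 6·(21q), so 6 ∣ k; and since 126 = 18·7, k = 7·(18q), so 7 ∣ k.

(←) This fails: take k = 42. Both 6 ∣ 42 and 7 ∣ 42, yet 42 is not a multiple of 126 (since 42 = 0·126 + 42), so 126 ∤ 42.

Only the forward direction holds.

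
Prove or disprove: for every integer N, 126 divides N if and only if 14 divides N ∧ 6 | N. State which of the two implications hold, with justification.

(⟹) If 126 ∣ N, write N = 126q. Since 126 = 9·14, N = 14·(9q), so 14 ∣ N; and since 126 = 21·6, N = 6·(21q), so 6 ∣ N.

(⟸) This fails: take N = 42. Both 14 ∣ 42 and 6 ∣ 42, yet 42 is not a multiple of 126 (since 42 = 0·126 + 42), so 126 ∤ 42.

(⇒) holds; (⇐) fails.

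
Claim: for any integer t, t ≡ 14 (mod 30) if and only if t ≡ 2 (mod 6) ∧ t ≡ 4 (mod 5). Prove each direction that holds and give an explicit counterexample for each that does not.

Both directions hold; the statement is true.

(⇐) If t ≡ 2 (mod 6) and t ≡ 4 (mod 5), then by the Chinese remainder theorem t ≡ 14 (mod 30). This is exactly t ≡ 14 (mod 30).

(⇒) Suppose t ≡ 14 (mod 30); write t = 30j + 14. Since 6 ∣ 30, reducing mod 6 gives t ≡ 14 ≡ 2 (mod 6); since 5 ∣ 30, reducing mod 5 gives t ≡ 14 ≡ 4 (mod 5).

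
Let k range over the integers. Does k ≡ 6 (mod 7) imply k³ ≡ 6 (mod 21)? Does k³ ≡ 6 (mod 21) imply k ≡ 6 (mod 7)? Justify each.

Both directions fail.

(→) This fails: take k = 13. Then 13 ≡ 6 (mod 7), but 13³ = 2197 ≡ 13 (mod 21), not 6.

(←) This fails: take k = 3. Then 3³ = 27 ≡ 6 (mod 21), yet 3 ≡ 3 (mod 7), not 6.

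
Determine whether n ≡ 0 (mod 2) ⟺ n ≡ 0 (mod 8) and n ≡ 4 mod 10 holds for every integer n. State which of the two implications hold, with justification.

Converse. If n ≡ 0 (mod 8) and n ≡ 4 (mod 10), then by the Chinese remainder theorem n ≡ 24 (mod 40). Since 24 ≡ 0 (mod 2) and 2 ∣ 40, we get n ≡ 0 (mod 2).

Forward direction. This fails: n = 0 gives 0 ≡ 0 (mod 2) but 0 ≡ 0 (mod 10), so the conjunction on the right does not hold.

The forward direction fails; the converse holds.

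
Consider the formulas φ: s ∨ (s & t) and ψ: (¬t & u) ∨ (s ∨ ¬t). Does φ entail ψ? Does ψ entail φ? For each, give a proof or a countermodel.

(⇒) holds; (⇐) fails.

(→) Assume the antecedent. If t is true, the antecedent forces (t = T, s = T, u = F) or (t = T, s = T, u = T), and (¬t & u) ∨ (s ∨ ¬t) holds there. If t is false, (¬t & u) ∨ (s ∨ ¬t) reduces to true regardless of the other variables. Either way (¬t & u) ∨ (s ∨ ¬t) holds.

(←) This fails. Under t = F, s = F, u = F, the left side is false but the right side is true.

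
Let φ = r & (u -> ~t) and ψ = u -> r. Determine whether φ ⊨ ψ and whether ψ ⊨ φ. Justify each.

(→) Assume the antecedent. If u is true, the antecedent forces (u = T, r = T, t = F), and u -> r holds there. If u is false, u -> r reduces to true regardless of the other variables. Either way u -> r holds.

(←) This fails. Under u = F, r = F, t = F, the left side is false but the right side is true.

Not equivalent: only (⇒) holds.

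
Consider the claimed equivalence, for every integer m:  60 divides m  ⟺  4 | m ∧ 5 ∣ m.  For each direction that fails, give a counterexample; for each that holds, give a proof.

Not equivalent: only (⇒) holds.

(⟹) If 60 ∣ m, write m = 60q. Since 60 = 15·4, m = 4·(15q), so 4 ∣ m; and since 60 = 12·5, m = 5·(12q), so 5 ∣ m.

(⟸) This fails: take m = 20. Both 4 ∣ 20 and 5 ∣ 20, yet 20 is not a multiple of 60 (since 20 = 0·60 + 20), so 60 ∤ 20.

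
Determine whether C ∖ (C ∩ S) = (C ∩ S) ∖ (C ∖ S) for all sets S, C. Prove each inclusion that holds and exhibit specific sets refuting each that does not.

Forward inclusion. This inclusion fails. Take S = ∅, C = {1}; then 1 ∈ C ∖ (C ∩ S) but 1 ∉ (C ∩ S) ∖ (C ∖ S).

Reverse inclusion. This inclusion fails. Take S = {1}, C = {1}; then 1 ∈ (C ∩ S) ∖ (C ∖ S) but 1 ∉ C ∖ (C ∩ S).

(⊆) fails and (⊇) fails.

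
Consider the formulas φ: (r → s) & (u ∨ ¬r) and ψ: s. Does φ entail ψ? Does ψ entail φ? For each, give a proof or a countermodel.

(⟹) This fails. Under s = F, u = F, r = F, the left side is true but the right side is false.

(⟸) This fails. Under s = T, u = F, r = T, the left side is false but the right side is true.

Neither direction holds.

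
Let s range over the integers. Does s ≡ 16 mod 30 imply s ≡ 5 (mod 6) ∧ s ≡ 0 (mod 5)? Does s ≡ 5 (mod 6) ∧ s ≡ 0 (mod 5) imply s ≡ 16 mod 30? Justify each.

Both directions fail.

Forward direction. This fails: s = 16 gives 16 ≡ 16 (mod 30) but 16 ≡ 4 (mod 6), so the conjunction on the right does not hold.

Converse. This fails: s = 5 satisfies both congruences on the right (5 ≡ 5 mod 6 and 5 ≡ 0 mod 5) yet 5 ≡ 5 (mod 30), not 16.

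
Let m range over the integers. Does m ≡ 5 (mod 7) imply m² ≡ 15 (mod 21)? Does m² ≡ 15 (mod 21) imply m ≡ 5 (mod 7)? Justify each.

Neither direction holds.

(→) This fails: take m = 5. Then 5 ≡ 5 (mod 7), but 5² = 25 ≡ 4 (mod 21), not 15.

(←) This fails: take m = 6. Then 6² = 36 ≡ 15 (mod 21), yet 6 ≡ 6 (mod 7), not 5.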